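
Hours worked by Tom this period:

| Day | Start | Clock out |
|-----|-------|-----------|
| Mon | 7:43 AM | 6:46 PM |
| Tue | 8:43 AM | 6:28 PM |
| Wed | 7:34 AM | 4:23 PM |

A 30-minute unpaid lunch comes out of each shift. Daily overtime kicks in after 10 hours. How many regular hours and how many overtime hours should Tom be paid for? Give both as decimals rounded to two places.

Mon: 7:43 AM–6:46 PM = 11 h 3 min; less 30 min break → 10 h 33 min
Tue: 8:43 AM–6:28 PM = 9 h 45 min; less 30 min break → 9 h 15 min
Wed: 7:34 AM–4:23 PM = 8 h 49 min; less 30 min break → 8 h 19 min
Mon reg 10 h 0 min / OT 0 h 33 min; Tue reg 9 h 15 min / OT 0 h 0 min; Wed reg 8 h 19 min / OT 0 h 0 min.
Totals: regular 27 h 34 min, overtime 0 h 33 min.

Regular 27.57 hours, overtime 0.55 hours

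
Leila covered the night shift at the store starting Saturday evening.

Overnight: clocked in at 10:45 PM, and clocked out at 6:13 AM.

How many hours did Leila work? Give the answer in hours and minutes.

Overnight: 10:45 PM → midnight = 1 h 15 min; midnight → 6:13 AM = 6 h 13 min; span 7 h 28 min

7 h 28 min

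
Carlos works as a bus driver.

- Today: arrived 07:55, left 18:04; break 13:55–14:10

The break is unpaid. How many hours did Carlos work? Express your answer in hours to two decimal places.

Today: 07:55–18:04 = 10 h 9 min; less 15 min break → 9 h 54 min

9.90 hours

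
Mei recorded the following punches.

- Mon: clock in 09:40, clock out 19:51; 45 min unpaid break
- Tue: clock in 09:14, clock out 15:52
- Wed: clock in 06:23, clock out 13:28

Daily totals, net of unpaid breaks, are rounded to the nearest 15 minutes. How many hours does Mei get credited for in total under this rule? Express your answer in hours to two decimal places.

Mon: 09:40–19:51 = 10 h 11 min − 45 min = 9 h 26 min → rounds to 9 h 30 min
Tue: 09:14–15:52 = 6 h 38 min → rounds to 6 h 45 min
Wed: 06:23–13:28 = 7 h 5 min → rounds to 7 h 0 min
Total credited: 23 h 15 min.

23.25 hours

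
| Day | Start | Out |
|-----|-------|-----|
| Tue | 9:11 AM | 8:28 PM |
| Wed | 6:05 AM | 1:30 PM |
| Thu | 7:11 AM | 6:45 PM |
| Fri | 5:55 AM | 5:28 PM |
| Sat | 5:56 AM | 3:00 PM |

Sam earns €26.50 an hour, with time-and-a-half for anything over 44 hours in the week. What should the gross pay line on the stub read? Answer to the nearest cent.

€1439.61

Tue: 9:11 AM–8:28 PM = 11 h 17 min
Wed: 6:05 AM–1:30 PM = 7 h 25 min
Thu: 7:11 AM–6:45 PM = 11 h 34 min
Fri: 5:55 AM–5:28 PM = 11 h 33 min
Sat: 5:56 AM–3:00 PM = 9 h 4 min
Total worked: 50 h 53 min = 3053 min.
Regular 44 h 0 min = 2640 min at €26.50/h; overtime 6 h 53 min = 413 min at €39.75/h.
Pay = (2640 × €26.50 + 413 × €39.75) ÷ 60 = €1439.61.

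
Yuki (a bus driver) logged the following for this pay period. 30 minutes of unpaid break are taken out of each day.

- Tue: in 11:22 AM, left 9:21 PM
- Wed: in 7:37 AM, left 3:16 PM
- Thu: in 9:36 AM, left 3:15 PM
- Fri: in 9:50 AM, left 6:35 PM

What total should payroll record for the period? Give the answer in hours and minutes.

Tue: 11:22 AM–9:21 PM = 9 h 59 min; less 30 min break → 9 h 29 min
Wed: 7:37 AM–3:16 PM = 7 h 39 min; less 30 min break → 7 h 9 min
Thu: 9:36 AM–3:15 PM = 5 h 39 min; less 30 min break → 5 h 9 min
Fri: 9:50 AM–6:35 PM = 8 h 45 min; less 30 min break → 8 h 15 min
Total: 9 h 29 min + 7 h 9 min + 5 h 9 min + 8 h 15 min = 30 h 2 min.

30 h 2 min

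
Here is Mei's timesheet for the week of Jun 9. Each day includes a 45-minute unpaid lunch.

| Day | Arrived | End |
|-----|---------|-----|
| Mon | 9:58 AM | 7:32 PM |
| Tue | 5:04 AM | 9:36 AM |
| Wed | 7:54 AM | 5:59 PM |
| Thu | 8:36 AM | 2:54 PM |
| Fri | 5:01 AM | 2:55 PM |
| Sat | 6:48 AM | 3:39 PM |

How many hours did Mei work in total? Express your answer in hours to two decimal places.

Mon: 9:58 AM–7:32 PM = 9 h 34 min; less 45 min break → 8 h 49 min
Tue: 5:04 AM–9:36 AM = 4 h 32 min; less 45 min break → 3 h 47 min
Wed: 7:54 AM–5:59 PM = 10 h 5 min; less 45 min break → 9 h 20 min
Thu: 8:36 AM–2:54 PM = 6 h 18 min; less 45 min break → 5 h 33 min
Fri: 5:01 AM–2:55 PM = 9 h 54 min; less 45 min break → 9 h 9 min
Sat: 6:48 AM–3:39 PM = 8 h 51 min; less 45 min break → 8 h 6 min
Total: 8 h 49 min + 3 h 47 min + 9 h 20 min + 5 h 33 min + 9 h 9 min + 8 h 6 min = 44 h 44 min.

44.73 hours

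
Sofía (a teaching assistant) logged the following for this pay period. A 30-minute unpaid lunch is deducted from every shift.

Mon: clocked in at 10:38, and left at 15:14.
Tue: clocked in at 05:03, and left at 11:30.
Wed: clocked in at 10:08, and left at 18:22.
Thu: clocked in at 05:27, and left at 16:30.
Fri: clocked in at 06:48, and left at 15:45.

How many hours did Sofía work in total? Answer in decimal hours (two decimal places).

Mon: 10:38–15:14 = 4 h 36 min; less 30 min break → 4 h 6 min
Tue: 05:03–11:30 = 6 h 27 min; less 30 min break → 5 h 57 min
Wed: 10:08–18:22 = 8 h 14 min; less 30 min break → 7 h 44 min
Thu: 05:27–16:30 = 11 h 3 min; less 30 min break → 10 h 33 min
Fri: 06:48–15:45 = 8 h 57 min; less 30 min break → 8 h 27 min
Total: 4 h 6 min + 5 h 57 min + 7 h 44 min + 10 h 33 min + 8 h 27 min = 36 h 47 min.

36.78 hours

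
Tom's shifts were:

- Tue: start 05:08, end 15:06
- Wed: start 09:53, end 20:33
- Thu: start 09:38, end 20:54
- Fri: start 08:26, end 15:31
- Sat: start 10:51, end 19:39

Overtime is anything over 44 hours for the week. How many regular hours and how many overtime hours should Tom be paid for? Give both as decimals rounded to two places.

Regular 44.00 hours, overtime 3.78 hours

Tue: 05:08–15:06 = 9 h 58 min
Wed: 09:53–20:33 = 10 h 40 min
Thu: 09:38–20:54 = 11 h 16 min
Fri: 08:26–15:31 = 7 h 5 min
Sat: 10:51–19:39 = 8 h 48 min
Total worked: 47 h 47 min = 47.78 h.
Threshold 44 h → overtime 3 h 47 min, regular 44 h 0 min.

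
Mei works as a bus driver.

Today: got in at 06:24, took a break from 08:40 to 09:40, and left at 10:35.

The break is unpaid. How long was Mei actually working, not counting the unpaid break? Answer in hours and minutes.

3 h 11 min

Today: 06:24–10:35 = 4 h 11 min; less 60 min break → 3 h 11 min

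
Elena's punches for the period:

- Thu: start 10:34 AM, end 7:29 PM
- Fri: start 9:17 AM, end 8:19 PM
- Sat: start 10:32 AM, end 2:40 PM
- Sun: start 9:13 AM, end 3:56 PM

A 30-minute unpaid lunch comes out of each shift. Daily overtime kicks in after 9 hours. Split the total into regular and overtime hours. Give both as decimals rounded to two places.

Regular 27.27 hours, overtime 1.53 hours

Thu: 10:34 AM–7:29 PM = 8 h 55 min; less 30 min break → 8 h 25 min
Fri: 9:17 AM–8:19 PM = 11 h 2 min; less 30 min break → 10 h 32 min
Sat: 10:32 AM–2:40 PM = 4 h 8 min; less 30 min break → 3 h 38 min
Sun: 9:13 AM–3:56 PM = 6 h 43 min; less 30 min break → 6 h 13 min
Thu reg 8 h 25 min / OT 0 h 0 min; Fri reg 9 h 0 min / OT 1 h 32 min; Sat reg 3 h 38 min / OT 0 h 0 min; Sun reg 6 h 13 min / OT 0 h 0 min.
Totals: regular 27 h 16 min, overtime 1 h 32 min.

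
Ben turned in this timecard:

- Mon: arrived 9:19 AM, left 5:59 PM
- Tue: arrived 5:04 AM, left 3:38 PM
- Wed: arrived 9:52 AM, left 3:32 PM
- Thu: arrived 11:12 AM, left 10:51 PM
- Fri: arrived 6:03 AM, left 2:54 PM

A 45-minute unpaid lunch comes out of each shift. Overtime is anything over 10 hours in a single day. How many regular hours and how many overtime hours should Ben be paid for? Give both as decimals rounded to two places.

Mon: 9:19 AM–5:59 PM = 8 h 40 min; less 45 min break → 7 h 55 min
Tue: 5:04 AM–3:38 PM = 10 h 34 min; less 45 min break → 9 h 49 min
Wed: 9:52 AM–3:32 PM = 5 h 40 min; less 45 min break → 4 h 55 min
Thu: 11:12 AM–10:51 PM = 11 h 39 min; less 45 min break → 10 h 54 min
Fri: 6:03 AM–2:54 PM = 8 h 51 min; less 45 min break → 8 h 6 min
Mon reg 7 h 55 min / OT 0 h 0 min; Tue reg 9 h 49 min / OT 0 h 0 min; Wed reg 4 h 55 min / OT 0 h 0 min; Thu reg 10 h 0 min / OT 0 h 54 min; Fri reg 8 h 6 min / OT 0 h 0 min.
Totals: regular 40 h 45 min, overtime 0 h 54 min.

Regular 40.75 hours, overtime 0.90 hours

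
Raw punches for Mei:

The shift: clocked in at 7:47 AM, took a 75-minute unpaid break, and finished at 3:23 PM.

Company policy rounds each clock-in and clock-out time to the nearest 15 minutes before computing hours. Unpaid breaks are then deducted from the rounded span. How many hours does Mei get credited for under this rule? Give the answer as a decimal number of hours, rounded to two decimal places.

The shift: in 7:47 AM→7:45 AM, out 3:23 PM→3:30 PM; 7 h 45 min − 75 min = 6 h 30 min

6.50 hours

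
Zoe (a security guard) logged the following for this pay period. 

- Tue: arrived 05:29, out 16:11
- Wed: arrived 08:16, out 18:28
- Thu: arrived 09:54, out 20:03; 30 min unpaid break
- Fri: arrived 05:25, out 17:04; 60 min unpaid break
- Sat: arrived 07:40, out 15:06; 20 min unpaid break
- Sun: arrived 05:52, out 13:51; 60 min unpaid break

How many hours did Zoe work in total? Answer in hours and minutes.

55 h 17 min

Tue: 05:29–16:11 = 10 h 42 min
Wed: 08:16–18:28 = 10 h 12 min
Thu: 09:54–20:03 = 10 h 9 min; less 30 min break → 9 h 39 min
Fri: 05:25–17:04 = 11 h 39 min; less 60 min break → 10 h 39 min
Sat: 07:40–15:06 = 7 h 26 min; less 20 min break → 7 h 6 min
Sun: 05:52–13:51 = 7 h 59 min; less 60 min break → 6 h 59 min
Total: 10 h 42 min + 10 h 12 min + 9 h 39 min + 10 h 39 min + 7 h 6 min + 6 h 59 min = 55 h 17 min.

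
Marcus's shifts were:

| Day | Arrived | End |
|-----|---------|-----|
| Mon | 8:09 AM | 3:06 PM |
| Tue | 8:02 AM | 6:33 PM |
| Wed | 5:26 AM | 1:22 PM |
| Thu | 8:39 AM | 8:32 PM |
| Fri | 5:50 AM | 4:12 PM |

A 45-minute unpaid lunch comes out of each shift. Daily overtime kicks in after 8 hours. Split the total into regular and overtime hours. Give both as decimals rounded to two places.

Mon: 8:09 AM–3:06 PM = 6 h 57 min; less 45 min break → 6 h 12 min
Tue: 8:02 AM–6:33 PM = 10 h 31 min; less 45 min break → 9 h 46 min
Wed: 5:26 AM–1:22 PM = 7 h 56 min; less 45 min break → 7 h 11 min
Thu: 8:39 AM–8:32 PM = 11 h 53 min; less 45 min break → 11 h 8 min
Fri: 5:50 AM–4:12 PM = 10 h 22 min; less 45 min break → 9 h 37 min
Mon reg 6 h 12 min / OT 0 h 0 min; Tue reg 8 h 0 min / OT 1 h 46 min; Wed reg 7 h 11 min / OT 0 h 0 min; Thu reg 8 h 0 min / OT 3 h 8 min; Fri reg 8 h 0 min / OT 1 h 37 min.
Totals: regular 37 h 23 min, overtime 6 h 31 min.

Regular 37.38 hours, overtime 6.52 hours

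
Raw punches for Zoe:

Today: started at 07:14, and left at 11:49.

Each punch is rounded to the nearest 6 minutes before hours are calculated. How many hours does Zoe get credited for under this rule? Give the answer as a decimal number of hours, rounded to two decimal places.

Today: in 07:14→07:12, out 11:49→11:48; 4 h 36 min

4.60 hours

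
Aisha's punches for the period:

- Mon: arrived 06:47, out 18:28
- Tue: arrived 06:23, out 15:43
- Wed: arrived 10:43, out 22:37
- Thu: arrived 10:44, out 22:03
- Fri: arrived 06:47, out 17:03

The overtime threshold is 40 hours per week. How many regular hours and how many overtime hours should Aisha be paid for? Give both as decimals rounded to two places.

Regular 40.00 hours, overtime 14.50 hours

Mon: 06:47–18:28 = 11 h 41 min
Tue: 06:23–15:43 = 9 h 20 min
Wed: 10:43–22:37 = 11 h 54 min
Thu: 10:44–22:03 = 11 h 19 min
Fri: 06:47–17:03 = 10 h 16 min
Total worked: 54 h 30 min = 54.50 h.
Threshold 40 h → overtime 14 h 30 min, regular 40 h 0 min.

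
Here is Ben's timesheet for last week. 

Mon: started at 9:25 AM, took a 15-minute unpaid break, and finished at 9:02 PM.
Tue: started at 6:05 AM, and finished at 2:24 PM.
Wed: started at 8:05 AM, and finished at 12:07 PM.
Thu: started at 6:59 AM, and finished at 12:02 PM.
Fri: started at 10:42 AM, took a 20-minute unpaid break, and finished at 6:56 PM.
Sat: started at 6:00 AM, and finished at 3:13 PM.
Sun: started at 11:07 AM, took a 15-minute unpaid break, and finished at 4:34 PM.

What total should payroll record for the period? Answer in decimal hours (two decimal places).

51.08 hours

Mon: 9:25 AM–9:02 PM = 11 h 37 min; less 15 min break → 11 h 22 min
Tue: 6:05 AM–2:24 PM = 8 h 19 min
Wed: 8:05 AM–12:07 PM = 4 h 2 min
Thu: 6:59 AM–12:02 PM = 5 h 3 min
Fri: 10:42 AM–6:56 PM = 8 h 14 min; less 20 min break → 7 h 54 min
Sat: 6:00 AM–3:13 PM = 9 h 13 min
Sun: 11:07 AM–4:34 PM = 5 h 27 min; less 15 min break → 5 h 12 min
Total: 11 h 22 min + 8 h 19 min + 4 h 2 min + 5 h 3 min + 7 h 54 min + 9 h 13 min + 5 h 12 min = 51 h 5 min.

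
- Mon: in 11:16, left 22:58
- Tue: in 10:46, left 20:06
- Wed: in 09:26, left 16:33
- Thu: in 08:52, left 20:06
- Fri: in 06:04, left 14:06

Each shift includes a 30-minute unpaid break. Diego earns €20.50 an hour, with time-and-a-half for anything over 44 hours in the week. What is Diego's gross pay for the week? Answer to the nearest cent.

€930.19

Mon: 11:16–22:58 = 11 h 42 min; less 30 min break → 11 h 12 min
Tue: 10:46–20:06 = 9 h 20 min; less 30 min break → 8 h 50 min
Wed: 09:26–16:33 = 7 h 7 min; less 30 min break → 6 h 37 min
Thu: 08:52–20:06 = 11 h 14 min; less 30 min break → 10 h 44 min
Fri: 06:04–14:06 = 8 h 2 min; less 30 min break → 7 h 32 min
Total worked: 44 h 55 min = 2695 min.
Regular 44 h 0 min = 2640 min at €20.50/h; overtime 0 h 55 min = 55 min at €30.75/h.
Pay = (2640 × €20.50 + 55 × €30.75) ÷ 60 = €930.19.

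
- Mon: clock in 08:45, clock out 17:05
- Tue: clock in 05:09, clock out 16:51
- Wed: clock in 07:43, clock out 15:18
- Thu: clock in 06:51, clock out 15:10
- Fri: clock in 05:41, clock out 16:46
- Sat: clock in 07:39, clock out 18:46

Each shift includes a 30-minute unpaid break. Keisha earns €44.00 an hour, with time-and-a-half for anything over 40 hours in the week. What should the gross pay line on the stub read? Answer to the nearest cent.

Mon: 08:45–17:05 = 8 h 20 min; less 30 min break → 7 h 50 min
Tue: 05:09–16:51 = 11 h 42 min; less 30 min break → 11 h 12 min
Wed: 07:43–15:18 = 7 h 35 min; less 30 min break → 7 h 5 min
Thu: 06:51–15:10 = 8 h 19 min; less 30 min break → 7 h 49 min
Fri: 05:41–16:46 = 11 h 5 min; less 30 min break → 10 h 35 min
Sat: 07:39–18:46 = 11 h 7 min; less 30 min break → 10 h 37 min
Total worked: 55 h 8 min = 3308 min.
Regular 40 h 0 min = 2400 min at €44.00/h; overtime 15 h 8 min = 908 min at €66.00/h.
Pay = (2400 × €44.00 + 908 × €66.00) ÷ 60 = €2758.80.

€2758.80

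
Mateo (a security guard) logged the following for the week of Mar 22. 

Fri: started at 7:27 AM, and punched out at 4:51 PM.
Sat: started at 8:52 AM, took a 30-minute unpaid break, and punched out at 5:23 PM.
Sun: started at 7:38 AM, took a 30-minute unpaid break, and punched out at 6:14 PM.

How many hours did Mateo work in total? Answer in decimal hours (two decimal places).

27.52 hours

Fri: 7:27 AM–4:51 PM = 9 h 24 min
Sat: 8:52 AM–5:23 PM = 8 h 31 min; less 30 min break → 8 h 1 min
Sun: 7:38 AM–6:14 PM = 10 h 36 min; less 30 min break → 10 h 6 min
Total: 9 h 24 min + 8 h 1 min + 10 h 6 min = 27 h 31 min.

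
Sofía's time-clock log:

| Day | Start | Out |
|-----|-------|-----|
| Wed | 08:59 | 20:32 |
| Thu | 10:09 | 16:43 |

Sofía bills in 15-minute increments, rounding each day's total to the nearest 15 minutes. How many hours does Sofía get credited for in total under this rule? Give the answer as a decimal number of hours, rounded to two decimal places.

Wed: 08:59–20:32 = 11 h 33 min → rounds to 11 h 30 min
Thu: 10:09–16:43 = 6 h 34 min → rounds to 6 h 30 min
Total credited: 18 h 0 min.

18.00 hours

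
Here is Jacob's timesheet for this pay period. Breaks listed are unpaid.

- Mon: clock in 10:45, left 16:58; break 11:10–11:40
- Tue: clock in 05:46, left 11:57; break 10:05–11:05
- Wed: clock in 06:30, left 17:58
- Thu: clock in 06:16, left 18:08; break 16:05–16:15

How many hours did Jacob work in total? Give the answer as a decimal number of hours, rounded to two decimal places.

Mon: 10:45–16:58 = 6 h 13 min; less 30 min break → 5 h 43 min
Tue: 05:46–11:57 = 6 h 11 min; less 60 min break → 5 h 11 min
Wed: 06:30–17:58 = 11 h 28 min
Thu: 06:16–18:08 = 11 h 52 min; less 10 min break → 11 h 42 min
Total: 5 h 43 min + 5 h 11 min + 11 h 28 min + 11 h 42 min = 34 h 4 min.

34.07 hours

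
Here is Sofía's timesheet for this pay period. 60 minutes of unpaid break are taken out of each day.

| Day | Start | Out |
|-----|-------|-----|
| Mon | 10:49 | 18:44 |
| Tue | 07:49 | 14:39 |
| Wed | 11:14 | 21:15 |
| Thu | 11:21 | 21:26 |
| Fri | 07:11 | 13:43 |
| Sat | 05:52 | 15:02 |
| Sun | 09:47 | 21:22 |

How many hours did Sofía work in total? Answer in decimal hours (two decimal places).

Mon: 10:49–18:44 = 7 h 55 min; less 60 min break → 6 h 55 min
Tue: 07:49–14:39 = 6 h 50 min; less 60 min break → 5 h 50 min
Wed: 11:14–21:15 = 10 h 1 min; less 60 min break → 9 h 1 min
Thu: 11:21–21:26 = 10 h 5 min; less 60 min break → 9 h 5 min
Fri: 07:11–13:43 = 6 h 32 min; less 60 min break → 5 h 32 min
Sat: 05:52–15:02 = 9 h 10 min; less 60 min break → 8 h 10 min
Sun: 09:47–21:22 = 11 h 35 min; less 60 min break → 10 h 35 min
Total: 6 h 55 min + 5 h 50 min + 9 h 1 min + 9 h 5 min + 5 h 32 min + 8 h 10 min + 10 h 35 min = 55 h 8 min.

55.13 hours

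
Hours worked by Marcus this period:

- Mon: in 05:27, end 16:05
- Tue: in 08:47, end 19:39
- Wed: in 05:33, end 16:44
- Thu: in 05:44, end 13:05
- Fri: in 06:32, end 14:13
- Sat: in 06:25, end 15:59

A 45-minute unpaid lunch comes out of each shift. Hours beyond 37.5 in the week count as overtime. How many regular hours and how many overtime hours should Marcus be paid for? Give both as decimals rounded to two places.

Regular 37.50 hours, overtime 15.28 hours

Mon: 05:27–16:05 = 10 h 38 min; less 45 min break → 9 h 53 min
Tue: 08:47–19:39 = 10 h 52 min; less 45 min break → 10 h 7 min
Wed: 05:33–16:44 = 11 h 11 min; less 45 min break → 10 h 26 min
Thu: 05:44–13:05 = 7 h 21 min; less 45 min break → 6 h 36 min
Fri: 06:32–14:13 = 7 h 41 min; less 45 min break → 6 h 56 min
Sat: 06:25–15:59 = 9 h 34 min; less 45 min break → 8 h 49 min
Total worked: 52 h 47 min = 52.78 h.
Threshold 37.5 h → overtime 15 h 17 min, regular 37 h 30 min.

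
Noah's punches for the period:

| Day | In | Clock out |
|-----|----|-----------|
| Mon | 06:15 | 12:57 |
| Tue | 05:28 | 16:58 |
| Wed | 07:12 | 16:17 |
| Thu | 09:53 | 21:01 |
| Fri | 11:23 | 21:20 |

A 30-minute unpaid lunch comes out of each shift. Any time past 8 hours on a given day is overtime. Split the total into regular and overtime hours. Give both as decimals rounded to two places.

Regular 38.20 hours, overtime 7.67 hours

Mon: 06:15–12:57 = 6 h 42 min; less 30 min break → 6 h 12 min
Tue: 05:28–16:58 = 11 h 30 min; less 30 min break → 11 h 0 min
Wed: 07:12–16:17 = 9 h 5 min; less 30 min break → 8 h 35 min
Thu: 09:53–21:01 = 11 h 8 min; less 30 min break → 10 h 38 min
Fri: 11:23–21:20 = 9 h 57 min; less 30 min break → 9 h 27 min
Mon reg 6 h 12 min / OT 0 h 0 min; Tue reg 8 h 0 min / OT 3 h 0 min; Wed reg 8 h 0 min / OT 0 h 35 min; Thu reg 8 h 0 min / OT 2 h 38 min; Fri reg 8 h 0 min / OT 1 h 27 min.
Totals: regular 38 h 12 min, overtime 7 h 40 min.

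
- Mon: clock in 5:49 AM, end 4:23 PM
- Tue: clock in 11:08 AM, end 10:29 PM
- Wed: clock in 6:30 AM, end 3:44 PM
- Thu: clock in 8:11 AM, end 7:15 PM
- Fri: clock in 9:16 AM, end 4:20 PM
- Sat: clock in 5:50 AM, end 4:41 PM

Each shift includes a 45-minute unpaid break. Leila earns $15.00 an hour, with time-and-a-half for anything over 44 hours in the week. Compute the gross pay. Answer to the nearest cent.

$921.75

Mon: 5:49 AM–4:23 PM = 10 h 34 min; less 45 min break → 9 h 49 min
Tue: 11:08 AM–10:29 PM = 11 h 21 min; less 45 min break → 10 h 36 min
Wed: 6:30 AM–3:44 PM = 9 h 14 min; less 45 min break → 8 h 29 min
Thu: 8:11 AM–7:15 PM = 11 h 4 min; less 45 min break → 10 h 19 min
Fri: 9:16 AM–4:20 PM = 7 h 4 min; less 45 min break → 6 h 19 min
Sat: 5:50 AM–4:41 PM = 10 h 51 min; less 45 min break → 10 h 6 min
Total worked: 55 h 38 min = 3338 min.
Regular 44 h 0 min = 2640 min at $15.00/h; overtime 11 h 38 min = 698 min at $22.50/h.
Pay = (2640 × $15.00 + 698 × $22.50) ÷ 60 = $921.75.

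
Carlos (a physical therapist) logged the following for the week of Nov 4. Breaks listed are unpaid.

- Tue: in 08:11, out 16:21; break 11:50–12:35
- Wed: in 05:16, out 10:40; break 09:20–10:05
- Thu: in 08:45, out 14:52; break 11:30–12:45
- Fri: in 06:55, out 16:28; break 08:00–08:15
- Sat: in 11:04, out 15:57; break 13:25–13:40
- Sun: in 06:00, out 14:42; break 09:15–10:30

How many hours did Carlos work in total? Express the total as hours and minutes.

38 h 19 min

Tue: 08:11–16:21 = 8 h 10 min; less 45 min break → 7 h 25 min
Wed: 05:16–10:40 = 5 h 24 min; less 45 min break → 4 h 39 min
Thu: 08:45–14:52 = 6 h 7 min; less 75 min break → 4 h 52 min
Fri: 06:55–16:28 = 9 h 33 min; less 15 min break → 9 h 18 min
Sat: 11:04–15:57 = 4 h 53 min; less 15 min break → 4 h 38 min
Sun: 06:00–14:42 = 8 h 42 min; less 75 min break → 7 h 27 min
Total: 7 h 25 min + 4 h 39 min + 4 h 52 min + 9 h 18 min + 4 h 38 min + 7 h 27 min = 38 h 19 min.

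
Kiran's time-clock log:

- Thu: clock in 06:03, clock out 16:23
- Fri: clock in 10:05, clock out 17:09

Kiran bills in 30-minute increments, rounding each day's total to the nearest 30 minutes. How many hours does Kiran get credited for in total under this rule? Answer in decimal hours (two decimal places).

Thu: 06:03–16:23 = 10 h 20 min → rounds to 10 h 30 min
Fri: 10:05–17:09 = 7 h 4 min → rounds to 7 h 0 min
Total credited: 17 h 30 min.

17.50 hours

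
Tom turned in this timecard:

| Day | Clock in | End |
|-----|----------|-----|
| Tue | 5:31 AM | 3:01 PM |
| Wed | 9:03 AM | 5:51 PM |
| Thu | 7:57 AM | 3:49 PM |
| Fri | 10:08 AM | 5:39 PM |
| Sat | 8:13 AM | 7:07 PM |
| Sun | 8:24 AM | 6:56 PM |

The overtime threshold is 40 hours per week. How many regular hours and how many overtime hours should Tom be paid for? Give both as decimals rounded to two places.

Tue: 5:31 AM–3:01 PM = 9 h 30 min
Wed: 9:03 AM–5:51 PM = 8 h 48 min
Thu: 7:57 AM–3:49 PM = 7 h 52 min
Fri: 10:08 AM–5:39 PM = 7 h 31 min
Sat: 8:13 AM–7:07 PM = 10 h 54 min
Sun: 8:24 AM–6:56 PM = 10 h 32 min
Total worked: 55 h 7 min = 55.12 h.
Threshold 40 h → overtime 15 h 7 min, regular 40 h 0 min.

Regular 40.00 hours, overtime 15.12 hours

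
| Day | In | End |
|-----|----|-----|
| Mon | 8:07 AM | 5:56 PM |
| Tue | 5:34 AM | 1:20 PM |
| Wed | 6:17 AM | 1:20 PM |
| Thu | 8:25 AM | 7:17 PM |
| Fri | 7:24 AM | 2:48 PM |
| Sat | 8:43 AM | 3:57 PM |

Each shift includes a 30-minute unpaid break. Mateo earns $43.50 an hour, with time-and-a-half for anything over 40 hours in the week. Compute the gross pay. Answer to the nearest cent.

$2205.45

Mon: 8:07 AM–5:56 PM = 9 h 49 min; less 30 min break → 9 h 19 min
Tue: 5:34 AM–1:20 PM = 7 h 46 min; less 30 min break → 7 h 16 min
Wed: 6:17 AM–1:20 PM = 7 h 3 min; less 30 min break → 6 h 33 min
Thu: 8:25 AM–7:17 PM = 10 h 52 min; less 30 min break → 10 h 22 min
Fri: 7:24 AM–2:48 PM = 7 h 24 min; less 30 min break → 6 h 54 min
Sat: 8:43 AM–3:57 PM = 7 h 14 min; less 30 min break → 6 h 44 min
Total worked: 47 h 8 min = 2828 min.
Regular 40 h 0 min = 2400 min at $43.50/h; overtime 7 h 8 min = 428 min at $65.25/h.
Pay = (2400 × $43.50 + 428 × $65.25) ÷ 60 = $2205.45.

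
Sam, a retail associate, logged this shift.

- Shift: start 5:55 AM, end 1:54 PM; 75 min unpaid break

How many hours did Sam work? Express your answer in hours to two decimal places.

6.73 hours

Shift: 5:55 AM–1:54 PM = 7 h 59 min; less 75 min break → 6 h 44 min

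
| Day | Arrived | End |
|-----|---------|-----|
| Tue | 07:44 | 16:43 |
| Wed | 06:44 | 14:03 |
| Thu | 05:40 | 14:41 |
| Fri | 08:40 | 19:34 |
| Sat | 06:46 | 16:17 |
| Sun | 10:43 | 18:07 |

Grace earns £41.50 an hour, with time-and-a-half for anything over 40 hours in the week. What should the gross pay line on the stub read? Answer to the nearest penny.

Tue: 07:44–16:43 = 8 h 59 min
Wed: 06:44–14:03 = 7 h 19 min
Thu: 05:40–14:41 = 9 h 1 min
Fri: 08:40–19:34 = 10 h 54 min
Sat: 06:46–16:17 = 9 h 31 min
Sun: 10:43–18:07 = 7 h 24 min
Total worked: 53 h 8 min = 3188 min.
Regular 40 h 0 min = 2400 min at £41.50/h; overtime 13 h 8 min = 788 min at £62.25/h.
Pay = (2400 × £41.50 + 788 × £62.25) ÷ 60 = £2477.55.

£2477.55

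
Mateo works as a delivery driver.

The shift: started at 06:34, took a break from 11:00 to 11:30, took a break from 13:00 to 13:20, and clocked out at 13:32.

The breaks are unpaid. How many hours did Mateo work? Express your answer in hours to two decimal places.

The shift: 06:34–13:32 = 6 h 58 min; less 50 min break → 6 h 8 min

6.13 hours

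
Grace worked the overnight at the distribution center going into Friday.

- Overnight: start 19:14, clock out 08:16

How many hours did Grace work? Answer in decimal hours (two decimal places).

Overnight: 19:14 → midnight = 4 h 46 min; midnight → 08:16 = 8 h 16 min; span 13 h 2 min

13.03 hours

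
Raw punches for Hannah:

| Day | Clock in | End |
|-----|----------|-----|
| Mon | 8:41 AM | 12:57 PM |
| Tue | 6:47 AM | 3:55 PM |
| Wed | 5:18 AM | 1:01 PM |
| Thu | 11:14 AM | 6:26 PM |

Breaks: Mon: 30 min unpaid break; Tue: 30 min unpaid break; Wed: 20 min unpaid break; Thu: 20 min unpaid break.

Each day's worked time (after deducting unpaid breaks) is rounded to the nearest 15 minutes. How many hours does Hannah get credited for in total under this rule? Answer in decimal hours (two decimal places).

Mon: 8:41 AM–12:57 PM = 4 h 16 min − 30 min = 3 h 46 min → rounds to 3 h 45 min
Tue: 6:47 AM–3:55 PM = 9 h 8 min − 30 min = 8 h 38 min → rounds to 8 h 45 min
Wed: 5:18 AM–1:01 PM = 7 h 43 min − 20 min = 7 h 23 min → rounds to 7 h 30 min
Thu: 11:14 AM–6:26 PM = 7 h 12 min − 20 min = 6 h 52 min → rounds to 6 h 45 min
Total credited: 26 h 45 min.

26.75 hours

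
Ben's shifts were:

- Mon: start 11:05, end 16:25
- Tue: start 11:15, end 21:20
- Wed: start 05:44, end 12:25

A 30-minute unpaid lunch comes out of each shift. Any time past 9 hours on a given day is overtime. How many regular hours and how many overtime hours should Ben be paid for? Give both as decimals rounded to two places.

Mon: 11:05–16:25 = 5 h 20 min; less 30 min break → 4 h 50 min
Tue: 11:15–21:20 = 10 h 5 min; less 30 min break → 9 h 35 min
Wed: 05:44–12:25 = 6 h 41 min; less 30 min break → 6 h 11 min
Mon reg 4 h 50 min / OT 0 h 0 min; Tue reg 9 h 0 min / OT 0 h 35 min; Wed reg 6 h 11 min / OT 0 h 0 min.
Totals: regular 20 h 1 min, overtime 0 h 35 min.

Regular 20.02 hours, overtime 0.58 hours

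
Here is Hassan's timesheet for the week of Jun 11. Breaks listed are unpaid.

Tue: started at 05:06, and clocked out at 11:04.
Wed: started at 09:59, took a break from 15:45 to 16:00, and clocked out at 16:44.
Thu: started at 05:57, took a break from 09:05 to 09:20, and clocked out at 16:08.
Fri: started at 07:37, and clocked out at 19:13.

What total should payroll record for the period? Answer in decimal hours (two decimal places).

Tue: 05:06–11:04 = 5 h 58 min
Wed: 09:59–16:44 = 6 h 45 min; less 15 min break → 6 h 30 min
Thu: 05:57–16:08 = 10 h 11 min; less 15 min break → 9 h 56 min
Fri: 07:37–19:13 = 11 h 36 min
Total: 5 h 58 min + 6 h 30 min + 9 h 56 min + 11 h 36 min = 34 h 0 min.

34.00 hours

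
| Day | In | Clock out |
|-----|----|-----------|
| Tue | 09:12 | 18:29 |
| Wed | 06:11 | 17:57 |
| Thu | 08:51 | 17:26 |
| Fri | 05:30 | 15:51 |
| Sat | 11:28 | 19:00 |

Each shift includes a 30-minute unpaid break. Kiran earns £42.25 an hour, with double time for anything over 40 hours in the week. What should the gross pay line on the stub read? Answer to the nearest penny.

Tue: 09:12–18:29 = 9 h 17 min; less 30 min break → 8 h 47 min
Wed: 06:11–17:57 = 11 h 46 min; less 30 min break → 11 h 16 min
Thu: 08:51–17:26 = 8 h 35 min; less 30 min break → 8 h 5 min
Fri: 05:30–15:51 = 10 h 21 min; less 30 min break → 9 h 51 min
Sat: 11:28–19:00 = 7 h 32 min; less 30 min break → 7 h 2 min
Total worked: 45 h 1 min = 2701 min.
Regular 40 h 0 min = 2400 min at £42.25/h; overtime 5 h 1 min = 301 min at £84.50/h.
Pay = (2400 × £42.25 + 301 × £84.50) ÷ 60 = £2113.91.

£2113.91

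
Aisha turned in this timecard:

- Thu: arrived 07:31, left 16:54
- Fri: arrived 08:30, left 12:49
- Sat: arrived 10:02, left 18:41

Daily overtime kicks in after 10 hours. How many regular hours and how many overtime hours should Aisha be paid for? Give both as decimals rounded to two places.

Regular 22.35 hours, overtime 0.00 hours

Thu: 07:31–16:54 = 9 h 23 min
Fri: 08:30–12:49 = 4 h 19 min
Sat: 10:02–18:41 = 8 h 39 min
Thu reg 9 h 23 min / OT 0 h 0 min; Fri reg 4 h 19 min / OT 0 h 0 min; Sat reg 8 h 39 min / OT 0 h 0 min.
Totals: regular 22 h 21 min, overtime 0 h 0 min.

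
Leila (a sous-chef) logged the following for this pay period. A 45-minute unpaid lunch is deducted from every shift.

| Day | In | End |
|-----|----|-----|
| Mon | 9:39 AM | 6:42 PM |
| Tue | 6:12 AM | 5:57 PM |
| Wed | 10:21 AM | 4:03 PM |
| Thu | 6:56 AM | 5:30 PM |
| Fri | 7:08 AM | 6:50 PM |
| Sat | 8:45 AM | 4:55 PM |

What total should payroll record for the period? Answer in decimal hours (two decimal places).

Mon: 9:39 AM–6:42 PM = 9 h 3 min; less 45 min break → 8 h 18 min
Tue: 6:12 AM–5:57 PM = 11 h 45 min; less 45 min break → 11 h 0 min
Wed: 10:21 AM–4:03 PM = 5 h 42 min; less 45 min break → 4 h 57 min
Thu: 6:56 AM–5:30 PM = 10 h 34 min; less 45 min break → 9 h 49 min
Fri: 7:08 AM–6:50 PM = 11 h 42 min; less 45 min break → 10 h 57 min
Sat: 8:45 AM–4:55 PM = 8 h 10 min; less 45 min break → 7 h 25 min
Total: 8 h 18 min + 11 h 0 min + 4 h 57 min + 9 h 49 min + 10 h 57 min + 7 h 25 min = 52 h 26 min.

52.43 hours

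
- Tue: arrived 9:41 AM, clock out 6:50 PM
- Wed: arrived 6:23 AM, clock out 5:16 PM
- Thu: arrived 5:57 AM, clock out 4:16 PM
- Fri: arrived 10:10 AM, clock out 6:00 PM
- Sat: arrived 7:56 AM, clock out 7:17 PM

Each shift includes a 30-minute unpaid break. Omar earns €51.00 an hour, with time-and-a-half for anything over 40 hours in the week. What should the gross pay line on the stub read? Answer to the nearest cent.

Tue: 9:41 AM–6:50 PM = 9 h 9 min; less 30 min break → 8 h 39 min
Wed: 6:23 AM–5:16 PM = 10 h 53 min; less 30 min break → 10 h 23 min
Thu: 5:57 AM–4:16 PM = 10 h 19 min; less 30 min break → 9 h 49 min
Fri: 10:10 AM–6:00 PM = 7 h 50 min; less 30 min break → 7 h 20 min
Sat: 7:56 AM–7:17 PM = 11 h 21 min; less 30 min break → 10 h 51 min
Total worked: 47 h 2 min = 2822 min.
Regular 40 h 0 min = 2400 min at €51.00/h; overtime 7 h 2 min = 422 min at €76.50/h.
Pay = (2400 × €51.00 + 422 × €76.50) ÷ 60 = €2578.05.

€2578.05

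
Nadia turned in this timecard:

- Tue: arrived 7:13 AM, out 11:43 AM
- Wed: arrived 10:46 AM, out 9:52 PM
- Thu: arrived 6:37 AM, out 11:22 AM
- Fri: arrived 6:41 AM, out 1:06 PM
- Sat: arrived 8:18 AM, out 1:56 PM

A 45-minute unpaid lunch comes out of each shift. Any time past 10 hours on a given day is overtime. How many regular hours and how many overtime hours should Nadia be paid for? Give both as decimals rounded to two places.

Tue: 7:13 AM–11:43 AM = 4 h 30 min; less 45 min break → 3 h 45 min
Wed: 10:46 AM–9:52 PM = 11 h 6 min; less 45 min break → 10 h 21 min
Thu: 6:37 AM–11:22 AM = 4 h 45 min; less 45 min break → 4 h 0 min
Fri: 6:41 AM–1:06 PM = 6 h 25 min; less 45 min break → 5 h 40 min
Sat: 8:18 AM–1:56 PM = 5 h 38 min; less 45 min break → 4 h 53 min
Tue reg 3 h 45 min / OT 0 h 0 min; Wed reg 10 h 0 min / OT 0 h 21 min; Thu reg 4 h 0 min / OT 0 h 0 min; Fri reg 5 h 40 min / OT 0 h 0 min; Sat reg 4 h 53 min / OT 0 h 0 min.
Totals: regular 28 h 18 min, overtime 0 h 21 min.

Regular 28.30 hours, overtime 0.35 hours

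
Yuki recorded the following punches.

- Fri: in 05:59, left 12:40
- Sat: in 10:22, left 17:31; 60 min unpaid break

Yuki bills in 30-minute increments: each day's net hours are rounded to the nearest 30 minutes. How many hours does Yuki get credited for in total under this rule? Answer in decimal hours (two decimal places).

12.50 hours

Fri: 05:59–12:40 = 6 h 41 min → rounds to 6 h 30 min
Sat: 10:22–17:31 = 7 h 9 min − 60 min = 6 h 9 min → rounds to 6 h 0 min
Total credited: 12 h 30 min.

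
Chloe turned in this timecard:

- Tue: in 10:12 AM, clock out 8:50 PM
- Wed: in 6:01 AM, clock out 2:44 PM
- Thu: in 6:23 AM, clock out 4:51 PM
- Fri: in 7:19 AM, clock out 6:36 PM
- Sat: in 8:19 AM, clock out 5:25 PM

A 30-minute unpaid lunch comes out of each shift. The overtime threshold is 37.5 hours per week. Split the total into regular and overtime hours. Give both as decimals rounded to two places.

Tue: 10:12 AM–8:50 PM = 10 h 38 min; less 30 min break → 10 h 8 min
Wed: 6:01 AM–2:44 PM = 8 h 43 min; less 30 min break → 8 h 13 min
Thu: 6:23 AM–4:51 PM = 10 h 28 min; less 30 min break → 9 h 58 min
Fri: 7:19 AM–6:36 PM = 11 h 17 min; less 30 min break → 10 h 47 min
Sat: 8:19 AM–5:25 PM = 9 h 6 min; less 30 min break → 8 h 36 min
Total worked: 47 h 42 min = 47.70 h.
Threshold 37.5 h → overtime 10 h 12 min, regular 37 h 30 min.

Regular 37.50 hours, overtime 10.20 hours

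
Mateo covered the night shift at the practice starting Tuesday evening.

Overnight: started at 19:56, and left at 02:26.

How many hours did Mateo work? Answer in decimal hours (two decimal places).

Overnight: 19:56 → midnight = 4 h 4 min; midnight → 02:26 = 2 h 26 min; span 6 h 30 min

6.50 hours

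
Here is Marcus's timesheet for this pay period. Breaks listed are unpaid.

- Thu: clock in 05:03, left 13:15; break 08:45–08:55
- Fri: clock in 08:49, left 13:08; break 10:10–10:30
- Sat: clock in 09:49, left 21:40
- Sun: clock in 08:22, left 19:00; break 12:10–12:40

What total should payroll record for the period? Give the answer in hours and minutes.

Thu: 05:03–13:15 = 8 h 12 min; less 10 min break → 8 h 2 min
Fri: 08:49–13:08 = 4 h 19 min; less 20 min break → 3 h 59 min
Sat: 09:49–21:40 = 11 h 51 min
Sun: 08:22–19:00 = 10 h 38 min; less 30 min break → 10 h 8 min
Total: 8 h 2 min + 3 h 59 min + 11 h 51 min + 10 h 8 min = 34 h 0 min.

34 h 0 min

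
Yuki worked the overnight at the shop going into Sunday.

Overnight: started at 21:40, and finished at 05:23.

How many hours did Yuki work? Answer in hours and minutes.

7 h 43 min

Overnight: 21:40 → midnight = 2 h 20 min; midnight → 05:23 = 5 h 23 min; span 7 h 43 min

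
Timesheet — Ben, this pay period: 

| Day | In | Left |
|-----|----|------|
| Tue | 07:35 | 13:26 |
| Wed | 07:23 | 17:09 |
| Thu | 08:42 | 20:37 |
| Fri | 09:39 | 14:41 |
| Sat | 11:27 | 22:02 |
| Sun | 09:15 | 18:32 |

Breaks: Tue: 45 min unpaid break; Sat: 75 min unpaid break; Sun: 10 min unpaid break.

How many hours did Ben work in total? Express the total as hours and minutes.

Tue: 07:35–13:26 = 5 h 51 min; less 45 min break → 5 h 6 min
Wed: 07:23–17:09 = 9 h 46 min
Thu: 08:42–20:37 = 11 h 55 min
Fri: 09:39–14:41 = 5 h 2 min
Sat: 11:27–22:02 = 10 h 35 min; less 75 min break → 9 h 20 min
Sun: 09:15–18:32 = 9 h 17 min; less 10 min break → 9 h 7 min
Total: 5 h 6 min + 9 h 46 min + 11 h 55 min + 5 h 2 min + 9 h 20 min + 9 h 7 min = 50 h 16 min.

50 h 16 min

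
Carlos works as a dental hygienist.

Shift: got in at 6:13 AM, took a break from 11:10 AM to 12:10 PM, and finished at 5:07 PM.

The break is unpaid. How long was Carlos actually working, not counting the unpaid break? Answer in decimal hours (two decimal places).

9.90 hours

Shift: 6:13 AM–5:07 PM = 10 h 54 min; less 60 min break → 9 h 54 min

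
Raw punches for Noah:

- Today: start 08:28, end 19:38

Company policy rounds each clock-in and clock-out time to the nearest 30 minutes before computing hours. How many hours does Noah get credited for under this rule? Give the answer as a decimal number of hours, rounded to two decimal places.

Today: in 08:28→08:30, out 19:38→19:30; 11 h 0 min

11.00 hours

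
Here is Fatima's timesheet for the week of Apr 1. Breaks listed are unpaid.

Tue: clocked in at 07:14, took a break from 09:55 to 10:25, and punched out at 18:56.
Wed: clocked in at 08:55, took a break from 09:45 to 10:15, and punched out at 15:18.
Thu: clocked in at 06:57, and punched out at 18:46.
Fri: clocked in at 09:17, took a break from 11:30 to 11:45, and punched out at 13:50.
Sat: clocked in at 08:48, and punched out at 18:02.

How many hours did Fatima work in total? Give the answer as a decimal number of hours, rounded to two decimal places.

Tue: 07:14–18:56 = 11 h 42 min; less 30 min break → 11 h 12 min
Wed: 08:55–15:18 = 6 h 23 min; less 30 min break → 5 h 53 min
Thu: 06:57–18:46 = 11 h 49 min
Fri: 09:17–13:50 = 4 h 33 min; less 15 min break → 4 h 18 min
Sat: 08:48–18:02 = 9 h 14 min
Total: 11 h 12 min + 5 h 53 min + 11 h 49 min + 4 h 18 min + 9 h 14 min = 42 h 26 min.

42.43 hours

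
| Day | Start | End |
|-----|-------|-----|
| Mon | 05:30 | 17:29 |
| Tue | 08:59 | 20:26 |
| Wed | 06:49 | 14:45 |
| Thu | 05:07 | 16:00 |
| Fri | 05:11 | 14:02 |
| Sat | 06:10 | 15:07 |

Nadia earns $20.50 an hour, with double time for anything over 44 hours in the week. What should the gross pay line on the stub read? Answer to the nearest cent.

Mon: 05:30–17:29 = 11 h 59 min
Tue: 08:59–20:26 = 11 h 27 min
Wed: 06:49–14:45 = 7 h 56 min
Thu: 05:07–16:00 = 10 h 53 min
Fri: 05:11–14:02 = 8 h 51 min
Sat: 06:10–15:07 = 8 h 57 min
Total worked: 60 h 3 min = 3603 min.
Regular 44 h 0 min = 2640 min at $20.50/h; overtime 16 h 3 min = 963 min at $41.00/h.
Pay = (2640 × $20.50 + 963 × $41.00) ÷ 60 = $1560.05.

$1560.05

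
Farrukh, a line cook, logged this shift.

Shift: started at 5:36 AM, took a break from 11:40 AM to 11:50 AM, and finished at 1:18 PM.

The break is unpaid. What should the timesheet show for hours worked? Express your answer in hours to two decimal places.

7.53 hours

Shift: 5:36 AM–1:18 PM = 7 h 42 min; less 10 min break → 7 h 32 min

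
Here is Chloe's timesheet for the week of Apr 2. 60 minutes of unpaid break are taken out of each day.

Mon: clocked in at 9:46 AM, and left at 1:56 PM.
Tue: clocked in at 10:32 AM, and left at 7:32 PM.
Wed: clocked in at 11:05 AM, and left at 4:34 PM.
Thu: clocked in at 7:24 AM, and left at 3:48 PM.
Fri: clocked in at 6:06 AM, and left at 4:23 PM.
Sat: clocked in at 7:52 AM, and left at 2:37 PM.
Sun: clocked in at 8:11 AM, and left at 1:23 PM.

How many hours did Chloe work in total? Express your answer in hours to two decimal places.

Mon: 9:46 AM–1:56 PM = 4 h 10 min; less 60 min break → 3 h 10 min
Tue: 10:32 AM–7:32 PM = 9 h 0 min; less 60 min break → 8 h 0 min
Wed: 11:05 AM–4:34 PM = 5 h 29 min; less 60 min break → 4 h 29 min
Thu: 7:24 AM–3:48 PM = 8 h 24 min; less 60 min break → 7 h 24 min
Fri: 6:06 AM–4:23 PM = 10 h 17 min; less 60 min break → 9 h 17 min
Sat: 7:52 AM–2:37 PM = 6 h 45 min; less 60 min break → 5 h 45 min
Sun: 8:11 AM–1:23 PM = 5 h 12 min; less 60 min break → 4 h 12 min
Total: 3 h 10 min + 8 h 0 min + 4 h 29 min + 7 h 24 min + 9 h 17 min + 5 h 45 min + 4 h 12 min = 42 h 17 min.

42.28 hours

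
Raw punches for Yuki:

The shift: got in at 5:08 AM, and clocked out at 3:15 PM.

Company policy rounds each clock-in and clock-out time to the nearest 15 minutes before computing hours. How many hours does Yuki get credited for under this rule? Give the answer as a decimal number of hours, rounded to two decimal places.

The shift: in 5:08 AM→5:15 AM, out 3:15 PM→3:15 PM; 10 h 0 min

10.00 hours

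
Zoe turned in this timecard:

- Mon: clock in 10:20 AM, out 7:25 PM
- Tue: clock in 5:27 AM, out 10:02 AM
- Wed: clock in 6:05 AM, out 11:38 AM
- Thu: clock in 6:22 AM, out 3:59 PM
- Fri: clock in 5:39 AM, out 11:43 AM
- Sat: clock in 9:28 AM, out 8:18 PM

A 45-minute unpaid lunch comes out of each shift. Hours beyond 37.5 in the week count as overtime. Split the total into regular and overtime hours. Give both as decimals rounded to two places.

Mon: 10:20 AM–7:25 PM = 9 h 5 min; less 45 min break → 8 h 20 min
Tue: 5:27 AM–10:02 AM = 4 h 35 min; less 45 min break → 3 h 50 min
Wed: 6:05 AM–11:38 AM = 5 h 33 min; less 45 min break → 4 h 48 min
Thu: 6:22 AM–3:59 PM = 9 h 37 min; less 45 min break → 8 h 52 min
Fri: 5:39 AM–11:43 AM = 6 h 4 min; less 45 min break → 5 h 19 min
Sat: 9:28 AM–8:18 PM = 10 h 50 min; less 45 min break → 10 h 5 min
Total worked: 41 h 14 min = 41.23 h.
Threshold 37.5 h → overtime 3 h 44 min, regular 37 h 30 min.

Regular 37.50 hours, overtime 3.73 hours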